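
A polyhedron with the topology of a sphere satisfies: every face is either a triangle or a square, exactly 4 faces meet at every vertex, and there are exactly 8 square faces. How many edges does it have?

28

Let x be the number of triangles; then F = 8 + x.
Edge–face incidences: 2E = 4·8 + 3·x = 32 + 3x.
Every vertex has degree 4, so 4V = 2E.
Euler: V − E + F = 2 ⇒ (2E)/4 − E + (8 + x) = 2.
Multiply by 8: 2·(2E) − 4·(2E) + 8·(8 + x) = 16, i.e. 64 + 8x − 2·(32 + 3x) = 16.
Collecting terms: 2x = 16, so x = 8.
Then 2E = 32 + 3·8 = 56, so E = 28, V = 2E/4 = 14, F = 8 + 8 = 16.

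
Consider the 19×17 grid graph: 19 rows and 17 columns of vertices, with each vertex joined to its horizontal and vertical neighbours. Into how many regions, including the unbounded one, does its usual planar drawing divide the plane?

289

The grid has V = 19·17 = 323 vertices and E = 19·16 + 17·18 = 610 edges.
F = 2 − V + E = 2 − 323 + 610 = 289.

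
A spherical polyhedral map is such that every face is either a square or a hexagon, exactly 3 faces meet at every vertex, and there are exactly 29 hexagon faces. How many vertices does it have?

66

Let x be the number of squares; then F = 29 + x.
Edge–face incidences: 2E = 6·29 + 4·x = 174 + 4x.
Every vertex has degree 3, so 3V = 2E.
Euler: V − E + F = 2 ⇒ (2E)/3 − E + (29 + x) = 2.
Multiply by 6: 2·(2E) − 3·(2E) + 6·(29 + x) = 12, i.e. 174 + 6x − (174 + 4x) = 12.
Collecting terms: 2x = 12, so x = 6.
Then 2E = 174 + 4·6 = 198, so E = 99, V = 2E/3 = 66, F = 29 + 6 = 35.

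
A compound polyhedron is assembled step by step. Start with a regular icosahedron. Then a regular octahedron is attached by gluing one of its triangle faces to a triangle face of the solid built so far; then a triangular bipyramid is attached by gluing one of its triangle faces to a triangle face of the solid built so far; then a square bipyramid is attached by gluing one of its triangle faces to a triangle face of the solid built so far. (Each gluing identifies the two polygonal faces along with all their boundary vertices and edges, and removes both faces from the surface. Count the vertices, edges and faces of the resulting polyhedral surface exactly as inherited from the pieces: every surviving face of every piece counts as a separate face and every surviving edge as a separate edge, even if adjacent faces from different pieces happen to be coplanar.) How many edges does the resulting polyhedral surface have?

54

A regular icosahedron: V=12, E=30, F=20.
Attach a regular octahedron (V=6, E=12, F=8) along a 3-gon: merge 3 vertices and 3 edges, delete both glued faces → V=15, E=39, F=26.
Attach a triangular bipyramid (V=5, E=9, F=6) along a 3-gon: merge 3 vertices and 3 edges, delete both glued faces → V=17, E=45, F=30.
Attach a square bipyramid (V=6, E=12, F=8) along a 3-gon: merge 3 vertices and 3 edges, delete both glued faces → V=20, E=54, F=36.
Check: V − E + F = 20 − 54 + 36 = 2.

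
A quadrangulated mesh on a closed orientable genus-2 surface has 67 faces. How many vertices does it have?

65

χ = 2 − 2·2 = -2, and every face is a square so 4F = 2E.
E = 4·67/2 = 134. Then V = -2 + E − F = -2 + 134 − 67 = 65.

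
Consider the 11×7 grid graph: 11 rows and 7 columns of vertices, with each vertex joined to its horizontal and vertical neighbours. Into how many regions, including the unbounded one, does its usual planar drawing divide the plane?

61

The grid has V = 11·7 = 77 vertices and E = 11·6 + 7·10 = 136 edges.
F = 2 − V + E = 2 − 77 + 136 = 61.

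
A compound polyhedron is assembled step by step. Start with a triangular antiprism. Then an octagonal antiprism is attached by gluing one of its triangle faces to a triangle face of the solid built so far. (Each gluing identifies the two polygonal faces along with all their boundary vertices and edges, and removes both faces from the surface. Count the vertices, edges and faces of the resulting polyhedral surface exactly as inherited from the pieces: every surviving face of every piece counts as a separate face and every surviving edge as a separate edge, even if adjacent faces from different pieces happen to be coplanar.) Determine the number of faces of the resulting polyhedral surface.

A triangular antiprism: V=6, E=12, F=8.
Attach an octagonal antiprism (V=16, E=32, F=18) along a 3-gon: merge 3 vertices and 3 edges, delete both glued faces → V=19, E=41, F=24.
Check: V − E + F = 19 − 41 + 24 = 2.

24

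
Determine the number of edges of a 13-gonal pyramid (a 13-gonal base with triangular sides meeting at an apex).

A pyramid on an n-gon base has one n-gon and n triangles: V = 13 + 1 = 14, E = 2·13 = 26, F = 13 + 1 = 14.

26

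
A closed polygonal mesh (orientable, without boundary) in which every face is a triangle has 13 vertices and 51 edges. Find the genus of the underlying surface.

3

Every face is a triangle and each edge borders two faces, so 3F = 2·51, giving F = 34.
χ = V − E + F = 13 − 51 + 34 = -4.
For a closed orientable surface χ = 2 − 2g, so g = (2 − (-4))/2 = 3.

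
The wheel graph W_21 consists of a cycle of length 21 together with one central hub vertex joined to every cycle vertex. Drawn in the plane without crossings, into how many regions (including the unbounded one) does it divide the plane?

22

W_21 has V = 21 + 1 = 22 vertices and E = 2·21 = 42 edges.
By Euler's formula F = 2 − V + E = 2 − 22 + 42 = 22.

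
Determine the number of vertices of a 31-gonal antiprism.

62

An antiprism on an n-gon has two n-gon caps and 2n triangles: V = 2·31 = 62, E = 4·31 = 124, F = 2·31 + 2 = 64.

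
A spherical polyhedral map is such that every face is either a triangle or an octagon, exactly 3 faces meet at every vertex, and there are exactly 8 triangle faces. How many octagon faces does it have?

6

Let x be the number of octagons; then F = 8 + x.
Edge–face incidences: 2E = 3·8 + 8·x = 24 + 8x.
Every vertex has degree 3, so 3V = 2E.
Euler: V − E + F = 2 ⇒ (2E)/3 − E + (8 + x) = 2.
Multiply by 6: 2·(2E) − 3·(2E) + 6·(8 + x) = 12, i.e. 48 + 6x − (24 + 8x) = 12.
Collecting terms: −2x + 24 = 12, so −2x = −12, so x = 6.
Then 2E = 24 + 8·6 = 72, so E = 36, V = 2E/3 = 24, F = 8 + 6 = 14.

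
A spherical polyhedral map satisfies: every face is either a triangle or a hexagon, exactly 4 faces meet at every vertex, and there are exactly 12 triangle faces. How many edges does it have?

24

Let x be the number of hexagons; then F = 12 + x.
Edge–face incidences: 2E = 3·12 + 6·x = 36 + 6x.
Every vertex has degree 4, so 4V = 2E.
Euler: V − E + F = 2 ⇒ (2E)/4 − E + (12 + x) = 2.
Multiply by 8: 2·(2E) − 4·(2E) + 8·(12 + x) = 16, i.e. 96 + 8x − 2·(36 + 6x) = 16.
Collecting terms: −4x + 24 = 16, so −4x = −8, so x = 2.
Then 2E = 36 + 6·2 = 48, so E = 24, V = 2E/4 = 12, F = 12 + 2 = 14.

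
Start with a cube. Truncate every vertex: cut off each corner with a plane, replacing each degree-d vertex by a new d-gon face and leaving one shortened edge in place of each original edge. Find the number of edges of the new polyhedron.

The base solid has V = 8, E = 12, F = 6.
Truncation replaces each original edge-end by a new vertex, so V′ = 2E = 24.
Each original edge survives, and each old vertex of degree d contributes d new edges; summing degrees gives Σd = 2E, so E′ = E + 2E = 3E = 36.
Each original face survives and each original vertex becomes one new face: F′ = F + V = 14.

36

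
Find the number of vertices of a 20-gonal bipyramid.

A bipyramid over an n-gon has 2n triangular faces and n + 2 vertices: V = 20 + 2 = 22, E = 3·20 = 60, F = 2·20 = 40.

22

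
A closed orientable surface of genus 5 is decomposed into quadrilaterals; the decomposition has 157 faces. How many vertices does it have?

χ = 2 − 2·5 = -8, and every face is a square so 4F = 2E.
E = 4·157/2 = 314. Then V = -8 + E − F = -8 + 314 − 157 = 149.

149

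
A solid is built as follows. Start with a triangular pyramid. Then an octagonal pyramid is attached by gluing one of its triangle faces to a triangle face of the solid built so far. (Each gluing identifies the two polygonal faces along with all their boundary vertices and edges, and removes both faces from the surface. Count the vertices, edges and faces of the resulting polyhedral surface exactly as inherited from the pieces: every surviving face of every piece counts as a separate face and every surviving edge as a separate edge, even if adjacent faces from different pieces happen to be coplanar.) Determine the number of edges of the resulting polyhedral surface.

A triangular pyramid: V=4, E=6, F=4.
Attach an octagonal pyramid (V=9, E=16, F=9) along a 3-gon: merge 3 vertices and 3 edges, delete both glued faces → V=10, E=19, F=11.
Check: V − E + F = 10 − 19 + 11 = 2.

19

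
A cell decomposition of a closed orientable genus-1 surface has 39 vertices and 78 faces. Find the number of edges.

For a closed orientable surface of genus 1, χ = 2 − 2·1 = 0.
E = V + F − (0) = 39 + 78 − (0) = 117.

117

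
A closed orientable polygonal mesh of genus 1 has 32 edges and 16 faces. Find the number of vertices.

16

For a closed orientable surface of genus 1, χ = 2 − 2·1 = 0.
V = 0 + E − F = 0 + 32 − 16 = 16.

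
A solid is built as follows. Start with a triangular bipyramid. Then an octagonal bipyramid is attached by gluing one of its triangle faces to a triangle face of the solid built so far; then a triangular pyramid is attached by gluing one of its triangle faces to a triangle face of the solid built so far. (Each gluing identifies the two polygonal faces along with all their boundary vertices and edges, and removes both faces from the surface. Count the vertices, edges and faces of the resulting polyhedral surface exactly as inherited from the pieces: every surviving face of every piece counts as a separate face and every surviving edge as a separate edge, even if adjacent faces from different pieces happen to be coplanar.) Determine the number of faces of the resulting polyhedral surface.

22

A triangular bipyramid: V=5, E=9, F=6.
Attach an octagonal bipyramid (V=10, E=24, F=16) along a 3-gon: merge 3 vertices and 3 edges, delete both glued faces → V=12, E=30, F=20.
Attach a triangular pyramid (V=4, E=6, F=4) along a 3-gon: merge 3 vertices and 3 edges, delete both glued faces → V=13, E=33, F=22.
Check: V − E + F = 13 − 33 + 22 = 2.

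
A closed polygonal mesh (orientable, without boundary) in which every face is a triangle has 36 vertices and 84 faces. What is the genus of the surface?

4

Every face is a triangle, so 2E = 3·84 = 252, giving E = 126.
χ = V − E + F = 36 − 126 + 84 = -6.
For a closed orientable surface χ = 2 − 2g, so g = (2 − (-6))/2 = 4.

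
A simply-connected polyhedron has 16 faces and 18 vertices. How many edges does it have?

32

Here V − E + F = 2.
E = V + F − (2) = 18 + 16 − (2) = 32.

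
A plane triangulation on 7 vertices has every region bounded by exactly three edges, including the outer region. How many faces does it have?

10

In a plane triangulation 3F = 2E and V − E + F = 2, so F = 2V − 4 = 2·7 − 4 = 10.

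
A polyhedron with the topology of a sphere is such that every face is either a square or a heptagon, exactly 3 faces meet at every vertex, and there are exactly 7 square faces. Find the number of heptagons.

2

Let x be the number of heptagons; then F = 7 + x.
Edge–face incidences: 2E = 4·7 + 7·x = 28 + 7x.
Every vertex has degree 3, so 3V = 2E.
Euler: V − E + F = 2 ⇒ (2E)/3 − E + (7 + x) = 2.
Multiply by 6: 2·(2E) − 3·(2E) + 6·(7 + x) = 12, i.e. 42 + 6x − (28 + 7x) = 12.
Collecting terms: −x + 14 = 12, so −x = −2, so x = 2.
Then 2E = 28 + 7·2 = 42, so E = 21, V = 2E/3 = 14, F = 7 + 2 = 9.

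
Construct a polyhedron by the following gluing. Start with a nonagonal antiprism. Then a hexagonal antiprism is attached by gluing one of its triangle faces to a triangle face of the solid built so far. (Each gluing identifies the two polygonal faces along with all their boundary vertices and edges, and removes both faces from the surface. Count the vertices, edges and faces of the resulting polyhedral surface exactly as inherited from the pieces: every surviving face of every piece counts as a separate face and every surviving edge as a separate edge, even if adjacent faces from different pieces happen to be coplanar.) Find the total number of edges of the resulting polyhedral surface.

57

A nonagonal antiprism: V=18, E=36, F=20.
Attach a hexagonal antiprism (V=12, E=24, F=14) along a 3-gon: merge 3 vertices and 3 edges, delete both glued faces → V=27, E=57, F=32.
Check: V − E + F = 27 − 57 + 32 = 2.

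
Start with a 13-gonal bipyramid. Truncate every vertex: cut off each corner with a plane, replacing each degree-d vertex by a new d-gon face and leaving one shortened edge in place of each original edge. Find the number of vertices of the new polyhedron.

The base solid has V = 15, E = 39, F = 26.
Truncation replaces each original edge-end by a new vertex, so V′ = 2E = 78.
Each original edge survives, and each old vertex of degree d contributes d new edges; summing degrees gives Σd = 2E, so E′ = E + 2E = 3E = 117.
Each original face survives and each original vertex becomes one new face: F′ = F + V = 41.

78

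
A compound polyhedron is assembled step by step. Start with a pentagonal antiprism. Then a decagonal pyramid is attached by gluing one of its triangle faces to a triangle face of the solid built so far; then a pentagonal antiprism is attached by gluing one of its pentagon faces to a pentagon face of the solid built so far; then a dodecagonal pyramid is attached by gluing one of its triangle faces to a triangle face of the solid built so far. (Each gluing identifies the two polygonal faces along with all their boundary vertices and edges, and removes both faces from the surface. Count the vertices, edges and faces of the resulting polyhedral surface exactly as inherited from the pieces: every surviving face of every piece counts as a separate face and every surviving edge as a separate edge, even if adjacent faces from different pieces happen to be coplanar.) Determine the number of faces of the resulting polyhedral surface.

A pentagonal antiprism: V=10, E=20, F=12.
Attach a decagonal pyramid (V=11, E=20, F=11) along a 3-gon: merge 3 vertices and 3 edges, delete both glued faces → V=18, E=37, F=21.
Attach a pentagonal antiprism (V=10, E=20, F=12) along a 5-gon: merge 5 vertices and 5 edges, delete both glued faces → V=23, E=52, F=31.
Attach a dodecagonal pyramid (V=13, E=24, F=13) along a 3-gon: merge 3 vertices and 3 edges, delete both glued faces → V=33, E=73, F=42.
Check: V − E + F = 33 − 73 + 42 = 2.

42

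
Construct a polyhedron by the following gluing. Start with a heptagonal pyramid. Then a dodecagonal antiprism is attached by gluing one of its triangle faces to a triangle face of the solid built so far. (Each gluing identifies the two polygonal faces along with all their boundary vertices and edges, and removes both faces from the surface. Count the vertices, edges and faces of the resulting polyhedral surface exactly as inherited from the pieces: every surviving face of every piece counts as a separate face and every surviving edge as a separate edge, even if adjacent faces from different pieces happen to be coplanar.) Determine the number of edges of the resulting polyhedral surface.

A heptagonal pyramid: V=8, E=14, F=8.
Attach a dodecagonal antiprism (V=24, E=48, F=26) along a 3-gon: merge 3 vertices and 3 edges, delete both glued faces → V=29, E=59, F=32.
Check: V − E + F = 29 − 59 + 32 = 2.

59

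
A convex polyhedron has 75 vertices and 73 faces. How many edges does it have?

146

Here V − E + F = 2.
E = V + F − (2) = 75 + 73 − (2) = 146.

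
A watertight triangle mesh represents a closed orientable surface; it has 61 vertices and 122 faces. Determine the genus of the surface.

Every face is a triangle, so 2E = 3·122 = 366, giving E = 183.
χ = V − E + F = 61 − 183 + 122 = 0.
For a closed orientable surface χ = 2 − 2g, so g = (2 − (0))/2 = 1.

1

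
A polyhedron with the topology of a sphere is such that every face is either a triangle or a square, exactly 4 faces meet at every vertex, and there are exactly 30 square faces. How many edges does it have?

Let x be the number of triangles; then F = 30 + x.
Edge–face incidences: 2E = 4·30 + 3·x = 120 + 3x.
Every vertex has degree 4, so 4V = 2E.
Euler: V − E + F = 2 ⇒ (2E)/4 − E + (30 + x) = 2.
Multiply by 8: 2·(2E) − 4·(2E) + 8·(30 + x) = 16, i.e. 240 + 8x − 2·(120 + 3x) = 16.
Collecting terms: 2x = 16, so x = 8.
Then 2E = 120 + 3·8 = 144, so E = 72, V = 2E/4 = 36, F = 30 + 8 = 38.

72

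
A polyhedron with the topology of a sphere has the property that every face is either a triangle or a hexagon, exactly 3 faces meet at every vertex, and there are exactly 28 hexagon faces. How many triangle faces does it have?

4

Let x be the number of triangles; then F = 28 + x.
Edge–face incidences: 2E = 6·28 + 3·x = 168 + 3x.
Every vertex has degree 3, so 3V = 2E.
Euler: V − E + F = 2 ⇒ (2E)/3 − E + (28 + x) = 2.
Multiply by 6: 2·(2E) − 3·(2E) + 6·(28 + x) = 12, i.e. 168 + 6x − (168 + 3x) = 12.
Collecting terms: 3x = 12, so x = 4.
Then 2E = 168 + 3·4 = 180, so E = 90, V = 2E/3 = 60, F = 28 + 4 = 32.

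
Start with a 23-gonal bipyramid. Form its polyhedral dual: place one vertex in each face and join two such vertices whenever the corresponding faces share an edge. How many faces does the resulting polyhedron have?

25

The base solid has V = 25, E = 69, F = 46.
The dual swaps V and F and preserves E: V′ = F = 46, E′ = E = 69, F′ = V = 25.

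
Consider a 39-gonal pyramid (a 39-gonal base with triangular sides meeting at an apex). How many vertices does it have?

A pyramid on an n-gon base has one n-gon and n triangles: V = 39 + 1 = 40, E = 2·39 = 78, F = 39 + 1 = 40.

40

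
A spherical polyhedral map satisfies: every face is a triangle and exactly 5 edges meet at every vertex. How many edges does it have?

Each face has 3 edges and each edge borders two faces, so 2E = 3F.
Each vertex has degree 5, so 5V = 2E and hence V = 3F/5.
Euler: V − E + F = 2 ⇒ (3F/5) − (3F/2) + F = 2.
Multiply by 10: (6 − 15 + 10)F = 20, i.e. 1F = 20.
So F = 20, E = 3·20/2 = 30, V = 3·20/5 = 12.

30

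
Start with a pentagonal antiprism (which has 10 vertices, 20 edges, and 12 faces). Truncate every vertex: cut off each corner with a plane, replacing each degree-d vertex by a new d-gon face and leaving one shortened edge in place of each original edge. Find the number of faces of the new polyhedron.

22

Truncation replaces each original edge-end by a new vertex, so V′ = 2E = 40.
Each original edge survives, and each old vertex of degree d contributes d new edges; summing degrees gives Σd = 2E, so E′ = E + 2E = 3E = 60.
Each original face survives and each original vertex becomes one new face: F′ = F + V = 22.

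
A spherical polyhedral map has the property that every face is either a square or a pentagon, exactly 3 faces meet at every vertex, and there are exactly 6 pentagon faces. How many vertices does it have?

Let x be the number of squares; then F = 6 + x.
Edge–face incidences: 2E = 5·6 + 4·x = 30 + 4x.
Every vertex has degree 3, so 3V = 2E.
Euler: V − E + F = 2 ⇒ (2E)/3 − E + (6 + x) = 2.
Multiply by 6: 2·(2E) − 3·(2E) + 6·(6 + x) = 12, i.e. 36 + 6x − (30 + 4x) = 12.
Collecting terms: 2x + 6 = 12, so 2x = 6, so x = 3.
Then 2E = 30 + 4·3 = 42, so E = 21, V = 2E/3 = 14, F = 6 + 3 = 9.

14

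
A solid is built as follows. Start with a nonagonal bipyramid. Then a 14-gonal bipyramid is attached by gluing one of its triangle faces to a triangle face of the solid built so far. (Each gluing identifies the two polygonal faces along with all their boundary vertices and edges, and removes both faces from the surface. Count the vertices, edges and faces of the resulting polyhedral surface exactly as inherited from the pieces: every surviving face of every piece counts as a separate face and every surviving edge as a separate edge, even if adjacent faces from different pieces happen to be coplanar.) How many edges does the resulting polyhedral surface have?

66

A nonagonal bipyramid: V=11, E=27, F=18.
Attach a 14-gonal bipyramid (V=16, E=42, F=28) along a 3-gon: merge 3 vertices and 3 edges, delete both glued faces → V=24, E=66, F=44.
Check: V − E + F = 24 − 66 + 44 = 2.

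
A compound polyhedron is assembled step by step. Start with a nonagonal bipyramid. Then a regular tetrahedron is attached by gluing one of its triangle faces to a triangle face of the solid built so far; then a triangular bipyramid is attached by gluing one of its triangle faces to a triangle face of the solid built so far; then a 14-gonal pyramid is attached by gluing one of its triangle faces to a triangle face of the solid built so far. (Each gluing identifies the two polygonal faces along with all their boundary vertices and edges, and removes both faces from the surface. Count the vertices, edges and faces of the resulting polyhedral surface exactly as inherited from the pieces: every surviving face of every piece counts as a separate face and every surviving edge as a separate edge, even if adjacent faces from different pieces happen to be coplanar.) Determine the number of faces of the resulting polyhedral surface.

A nonagonal bipyramid: V=11, E=27, F=18.
Attach a regular tetrahedron (V=4, E=6, F=4) along a 3-gon: merge 3 vertices and 3 edges, delete both glued faces → V=12, E=30, F=20.
Attach a triangular bipyramid (V=5, E=9, F=6) along a 3-gon: merge 3 vertices and 3 edges, delete both glued faces → V=14, E=36, F=24.
Attach a 14-gonal pyramid (V=15, E=28, F=15) along a 3-gon: merge 3 vertices and 3 edges, delete both glued faces → V=26, E=61, F=37.
Check: V − E + F = 26 − 61 + 37 = 2.

37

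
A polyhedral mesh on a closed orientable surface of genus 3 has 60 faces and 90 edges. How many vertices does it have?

26

For a closed orientable surface of genus 3, χ = 2 − 2·3 = -4.
V = -4 + E − F = -4 + 90 − 60 = 26.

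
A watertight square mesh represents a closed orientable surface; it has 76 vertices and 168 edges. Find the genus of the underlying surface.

Every face is a square and each edge borders two faces, so 4F = 2·168, giving F = 84.
χ = V − E + F = 76 − 168 + 84 = -8.
For a closed orientable surface χ = 2 − 2g, so g = (2 − (-8))/2 = 5.

5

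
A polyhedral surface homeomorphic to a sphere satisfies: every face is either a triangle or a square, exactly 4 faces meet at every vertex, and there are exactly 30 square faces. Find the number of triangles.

Let x be the number of triangles; then F = 30 + x.
Edge–face incidences: 2E = 4·30 + 3·x = 120 + 3x.
Every vertex has degree 4, so 4V = 2E.
Euler: V − E + F = 2 ⇒ (2E)/4 − E + (30 + x) = 2.
Multiply by 8: 2·(2E) − 4·(2E) + 8·(30 + x) = 16, i.e. 240 + 8x − 2·(120 + 3x) = 16.
Collecting terms: 2x = 16, so x = 8.
Then 2E = 120 + 3·8 = 144, so E = 72, V = 2E/4 = 36, F = 30 + 8 = 38.

8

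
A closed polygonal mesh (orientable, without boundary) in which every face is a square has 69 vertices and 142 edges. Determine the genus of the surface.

2

Every face is a square and each edge borders two faces, so 4F = 2·142, giving F = 71.
χ = V − E + F = 69 − 142 + 71 = -2.
For a closed orientable surface χ = 2 − 2g, so g = (2 − (-2))/2 = 2.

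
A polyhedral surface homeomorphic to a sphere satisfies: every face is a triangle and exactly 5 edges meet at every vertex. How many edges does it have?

Each face has 3 edges and each edge borders two faces, so 2E = 3F.
Each vertex has degree 5, so 5V = 2E and hence V = 3F/5.
Euler: V − E + F = 2 ⇒ (3F/5) − (3F/2) + F = 2.
Multiply by 10: (6 − 15 + 10)F = 20, i.e. 1F = 20.
So F = 20, E = 3·20/2 = 30, V = 3·20/5 = 12.

30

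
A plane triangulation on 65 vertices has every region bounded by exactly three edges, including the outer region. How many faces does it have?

In a plane triangulation 3F = 2E and V − E + F = 2, so F = 2V − 4 = 2·65 − 4 = 126.

126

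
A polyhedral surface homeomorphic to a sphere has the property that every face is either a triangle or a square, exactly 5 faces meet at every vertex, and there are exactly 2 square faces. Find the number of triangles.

24

Let x be the number of triangles; then F = 2 + x.
Edge–face incidences: 2E = 4·2 + 3·x = 8 + 3x.
Every vertex has degree 5, so 5V = 2E.
Euler: V − E + F = 2 ⇒ (2E)/5 − E + (2 + x) = 2.
Multiply by 10: 2·(2E) − 5·(2E) + 10·(2 + x) = 20, i.e. 20 + 10x − 3·(8 + 3x) = 20.
Collecting terms: x − 4 = 20, so x = 24.
Then 2E = 8 + 3·24 = 80, so E = 40, V = 2E/5 = 16, F = 2 + 24 = 26.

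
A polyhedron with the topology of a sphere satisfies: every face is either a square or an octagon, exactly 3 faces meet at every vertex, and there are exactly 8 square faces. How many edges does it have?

24

Let x be the number of octagons; then F = 8 + x.
Edge–face incidences: 2E = 4·8 + 8·x = 32 + 8x.
Every vertex has degree 3, so 3V = 2E.
Euler: V − E + F = 2 ⇒ (2E)/3 − E + (8 + x) = 2.
Multiply by 6: 2·(2E) − 3·(2E) + 6·(8 + x) = 12, i.e. 48 + 6x − (32 + 8x) = 12.
Collecting terms: −2x + 16 = 12, so −2x = −4, so x = 2.
Then 2E = 32 + 8·2 = 48, so E = 24, V = 2E/3 = 16, F = 8 + 2 = 10.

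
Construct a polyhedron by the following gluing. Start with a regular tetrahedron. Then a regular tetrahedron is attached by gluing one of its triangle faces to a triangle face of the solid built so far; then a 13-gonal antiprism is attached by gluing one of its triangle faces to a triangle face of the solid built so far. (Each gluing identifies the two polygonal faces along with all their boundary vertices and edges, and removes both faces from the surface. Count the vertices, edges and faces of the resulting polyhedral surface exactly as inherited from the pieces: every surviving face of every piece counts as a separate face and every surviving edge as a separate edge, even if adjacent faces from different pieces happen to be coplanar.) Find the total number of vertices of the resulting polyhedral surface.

A regular tetrahedron: V=4, E=6, F=4.
Attach a regular tetrahedron (V=4, E=6, F=4) along a 3-gon: merge 3 vertices and 3 edges, delete both glued faces → V=5, E=9, F=6.
Attach a 13-gonal antiprism (V=26, E=52, F=28) along a 3-gon: merge 3 vertices and 3 edges, delete both glued faces → V=28, E=58, F=32.
Check: V − E + F = 28 − 58 + 32 = 2.

28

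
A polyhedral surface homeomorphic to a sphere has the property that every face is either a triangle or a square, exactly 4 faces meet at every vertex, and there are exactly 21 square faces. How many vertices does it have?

Let x be the number of triangles; then F = 21 + x.
Edge–face incidences: 2E = 4·21 + 3·x = 84 + 3x.
Every vertex has degree 4, so 4V = 2E.
Euler: V − E + F = 2 ⇒ (2E)/4 − E + (21 + x) = 2.
Multiply by 8: 2·(2E) − 4·(2E) + 8·(21 + x) = 16, i.e. 168 + 8x − 2·(84 + 3x) = 16.
Collecting terms: 2x = 16, so x = 8.
Then 2E = 84 + 3·8 = 108, so E = 54, V = 2E/4 = 27, F = 21 + 8 = 29.

27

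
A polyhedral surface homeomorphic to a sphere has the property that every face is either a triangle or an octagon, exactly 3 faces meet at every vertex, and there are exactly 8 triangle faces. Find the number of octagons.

Let x be the number of octagons; then F = 8 + x.
Edge–face incidences: 2E = 3·8 + 8·x = 24 + 8x.
Every vertex has degree 3, so 3V = 2E.
Euler: V − E + F = 2 ⇒ (2E)/3 − E + (8 + x) = 2.
Multiply by 6: 2·(2E) − 3·(2E) + 6·(8 + x) = 12, i.e. 48 + 6x − (24 + 8x) = 12.
Collecting terms: −2x + 24 = 12, so −2x = −12, so x = 6.
Then 2E = 24 + 8·6 = 72, so E = 36, V = 2E/3 = 24, F = 8 + 6 = 14.

6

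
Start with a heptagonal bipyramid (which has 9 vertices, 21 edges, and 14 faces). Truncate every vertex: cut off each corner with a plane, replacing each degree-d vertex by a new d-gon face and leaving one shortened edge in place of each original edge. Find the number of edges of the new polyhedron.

63

Truncation replaces each original edge-end by a new vertex, so V′ = 2E = 42.
Each original edge survives, and each old vertex of degree d contributes d new edges; summing degrees gives Σd = 2E, so E′ = E + 2E = 3E = 63.
Each original face survives and each original vertex becomes one new face: F′ = F + V = 23.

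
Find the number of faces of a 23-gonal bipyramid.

46

A bipyramid over an n-gon has 2n triangular faces and n + 2 vertices: V = 23 + 2 = 25, E = 3·23 = 69, F = 2·23 = 46.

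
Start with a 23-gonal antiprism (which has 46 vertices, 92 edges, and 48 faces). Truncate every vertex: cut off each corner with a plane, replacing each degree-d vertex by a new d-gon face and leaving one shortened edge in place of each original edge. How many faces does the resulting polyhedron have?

Truncation replaces each original edge-end by a new vertex, so V′ = 2E = 184.
Each original edge survives, and each old vertex of degree d contributes d new edges; summing degrees gives Σd = 2E, so E′ = E + 2E = 3E = 276.
Each original face survives and each original vertex becomes one new face: F′ = F + V = 94.

94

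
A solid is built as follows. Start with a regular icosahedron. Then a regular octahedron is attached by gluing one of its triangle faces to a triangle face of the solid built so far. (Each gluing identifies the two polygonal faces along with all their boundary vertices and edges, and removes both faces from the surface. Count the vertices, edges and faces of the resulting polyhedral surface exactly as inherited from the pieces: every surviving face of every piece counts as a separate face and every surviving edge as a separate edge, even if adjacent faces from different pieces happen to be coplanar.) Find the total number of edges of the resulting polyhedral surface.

A regular icosahedron: V=12, E=30, F=20.
Attach a regular octahedron (V=6, E=12, F=8) along a 3-gon: merge 3 vertices and 3 edges, delete both glued faces → V=15, E=39, F=26.
Check: V − E + F = 15 − 39 + 26 = 2.

39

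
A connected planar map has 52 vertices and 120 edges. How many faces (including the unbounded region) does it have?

Euler's formula for a connected plane graph: V − E + F = 2, so F = 2 − 52 + 120 = 70.

70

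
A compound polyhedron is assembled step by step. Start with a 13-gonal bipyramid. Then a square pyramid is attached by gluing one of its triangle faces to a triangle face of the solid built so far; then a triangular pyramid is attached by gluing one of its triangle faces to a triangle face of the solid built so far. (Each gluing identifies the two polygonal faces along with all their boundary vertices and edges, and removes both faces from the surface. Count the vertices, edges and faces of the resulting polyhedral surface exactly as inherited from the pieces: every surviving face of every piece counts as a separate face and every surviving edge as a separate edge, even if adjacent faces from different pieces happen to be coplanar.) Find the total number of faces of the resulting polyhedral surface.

31

A 13-gonal bipyramid: V=15, E=39, F=26.
Attach a square pyramid (V=5, E=8, F=5) along a 3-gon: merge 3 vertices and 3 edges, delete both glued faces → V=17, E=44, F=29.
Attach a triangular pyramid (V=4, E=6, F=4) along a 3-gon: merge 3 vertices and 3 edges, delete both glued faces → V=18, E=47, F=31.
Check: V − E + F = 18 − 47 + 31 = 2.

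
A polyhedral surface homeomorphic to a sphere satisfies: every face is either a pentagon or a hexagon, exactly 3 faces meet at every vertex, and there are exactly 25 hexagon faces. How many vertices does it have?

70

Let x be the number of pentagons; then F = 25 + x.
Edge–face incidences: 2E = 6·25 + 5·x = 150 + 5x.
Every vertex has degree 3, so 3V = 2E.
Euler: V − E + F = 2 ⇒ (2E)/3 − E + (25 + x) = 2.
Multiply by 6: 2·(2E) − 3·(2E) + 6·(25 + x) = 12, i.e. 150 + 6x − (150 + 5x) = 12.
Collecting terms: x = 12.
Then 2E = 150 + 5·12 = 210, so E = 105, V = 2E/3 = 70, F = 25 + 12 = 37.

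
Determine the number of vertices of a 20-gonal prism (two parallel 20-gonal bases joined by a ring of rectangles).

A prism on an n-gon has two n-gon bases and n rectangular sides: V = 2·20 = 40, E = 3·20 = 60, F = 20 + 2 = 22.

40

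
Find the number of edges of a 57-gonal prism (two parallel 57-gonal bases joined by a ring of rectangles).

A prism on an n-gon has two n-gon bases and n rectangular sides: V = 2·57 = 114, E = 3·57 = 171, F = 57 + 2 = 59.

171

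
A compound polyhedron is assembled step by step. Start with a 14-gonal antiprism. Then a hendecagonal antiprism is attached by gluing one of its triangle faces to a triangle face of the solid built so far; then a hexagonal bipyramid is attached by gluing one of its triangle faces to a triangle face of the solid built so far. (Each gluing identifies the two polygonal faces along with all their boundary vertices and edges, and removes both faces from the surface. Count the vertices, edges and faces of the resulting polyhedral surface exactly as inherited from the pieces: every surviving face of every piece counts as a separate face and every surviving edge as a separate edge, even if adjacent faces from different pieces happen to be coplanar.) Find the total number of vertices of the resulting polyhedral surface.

52

A 14-gonal antiprism: V=28, E=56, F=30.
Attach a hendecagonal antiprism (V=22, E=44, F=24) along a 3-gon: merge 3 vertices and 3 edges, delete both glued faces → V=47, E=97, F=52.
Attach a hexagonal bipyramid (V=8, E=18, F=12) along a 3-gon: merge 3 vertices and 3 edges, delete both glued faces → V=52, E=112, F=62.
Check: V − E + F = 52 − 112 + 62 = 2.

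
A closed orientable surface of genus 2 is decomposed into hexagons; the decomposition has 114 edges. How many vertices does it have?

χ = 2 − 2·2 = -2, and every face is a hexagon so 6F = 2E.
F = 2E/6 = 38. Then V = -2 + E − F = -2 + 114 − 38 = 74.

74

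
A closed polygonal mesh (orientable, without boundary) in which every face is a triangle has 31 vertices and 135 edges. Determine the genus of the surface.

Every face is a triangle and each edge borders two faces, so 3F = 2·135, giving F = 90.
χ = V − E + F = 31 − 135 + 90 = -14.
For a closed orientable surface χ = 2 − 2g, so g = (2 − (-14))/2 = 8.

8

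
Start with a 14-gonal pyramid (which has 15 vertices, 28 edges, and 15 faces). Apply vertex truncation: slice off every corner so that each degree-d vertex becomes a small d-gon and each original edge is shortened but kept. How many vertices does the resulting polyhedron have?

56

Truncation replaces each original edge-end by a new vertex, so V′ = 2E = 56.
Each original edge survives, and each old vertex of degree d contributes d new edges; summing degrees gives Σd = 2E, so E′ = E + 2E = 3E = 84.
Each original face survives and each original vertex becomes one new face: F′ = F + V = 30.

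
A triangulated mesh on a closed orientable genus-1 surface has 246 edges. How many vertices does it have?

χ = 2 − 2·1 = 0, and every face is a triangle so 3F = 2E.
F = 2E/3 = 164. Then V = 0 + E − F = 0 + 246 − 164 = 82.

82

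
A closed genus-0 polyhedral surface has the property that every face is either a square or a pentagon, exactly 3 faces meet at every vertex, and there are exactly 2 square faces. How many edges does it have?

24

Let x be the number of pentagons; then F = 2 + x.
Edge–face incidences: 2E = 4·2 + 5·x = 8 + 5x.
Every vertex has degree 3, so 3V = 2E.
Euler: V − E + F = 2 ⇒ (2E)/3 − E + (2 + x) = 2.
Multiply by 6: 2·(2E) − 3·(2E) + 6·(2 + x) = 12, i.e. 12 + 6x − (8 + 5x) = 12.
Collecting terms: x + 4 = 12, so x = 8.
Then 2E = 8 + 5·8 = 48, so E = 24, V = 2E/3 = 16, F = 2 + 8 = 10.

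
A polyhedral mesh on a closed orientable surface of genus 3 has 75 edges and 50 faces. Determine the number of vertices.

21

For a closed orientable surface of genus 3, χ = 2 − 2·3 = -4.
V = -4 + E − F = -4 + 75 − 50 = 21.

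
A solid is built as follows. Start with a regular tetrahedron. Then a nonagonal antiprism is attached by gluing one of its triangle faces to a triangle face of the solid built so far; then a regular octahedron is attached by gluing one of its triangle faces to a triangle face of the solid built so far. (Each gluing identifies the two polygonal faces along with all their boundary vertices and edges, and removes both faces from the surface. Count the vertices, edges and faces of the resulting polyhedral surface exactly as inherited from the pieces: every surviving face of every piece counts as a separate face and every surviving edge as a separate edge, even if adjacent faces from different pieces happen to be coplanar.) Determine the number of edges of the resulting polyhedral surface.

A regular tetrahedron: V=4, E=6, F=4.
Attach a nonagonal antiprism (V=18, E=36, F=20) along a 3-gon: merge 3 vertices and 3 edges, delete both glued faces → V=19, E=39, F=22.
Attach a regular octahedron (V=6, E=12, F=8) along a 3-gon: merge 3 vertices and 3 edges, delete both glued faces → V=22, E=48, F=28.
Check: V − E + F = 22 − 48 + 28 = 2.

48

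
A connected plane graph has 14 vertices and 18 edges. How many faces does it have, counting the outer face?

Euler's formula for a connected plane graph: V − E + F = 2, so F = 2 − 14 + 18 = 6.

6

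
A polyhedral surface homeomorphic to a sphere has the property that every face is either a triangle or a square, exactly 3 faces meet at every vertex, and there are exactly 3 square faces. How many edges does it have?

Let x be the number of triangles; then F = 3 + x.
Edge–face incidences: 2E = 4·3 + 3·x = 12 + 3x.
Every vertex has degree 3, so 3V = 2E.
Euler: V − E + F = 2 ⇒ (2E)/3 − E + (3 + x) = 2.
Multiply by 6: 2·(2E) − 3·(2E) + 6·(3 + x) = 12, i.e. 18 + 6x − (12 + 3x) = 12.
Collecting terms: 3x + 6 = 12, so 3x = 6, so x = 2.
Then 2E = 12 + 3·2 = 18, so E = 9, V = 2E/3 = 6, F = 3 + 2 = 5.

9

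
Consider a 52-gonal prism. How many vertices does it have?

104

A prism on an n-gon has two n-gon bases and n rectangular sides: V = 2·52 = 104, E = 3·52 = 156, F = 52 + 2 = 54.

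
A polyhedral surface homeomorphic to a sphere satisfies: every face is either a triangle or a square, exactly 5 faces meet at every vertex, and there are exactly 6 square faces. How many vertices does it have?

Let x be the number of triangles; then F = 6 + x.
Edge–face incidences: 2E = 4·6 + 3·x = 24 + 3x.
Every vertex has degree 5, so 5V = 2E.
Euler: V − E + F = 2 ⇒ (2E)/5 − E + (6 + x) = 2.
Multiply by 10: 2·(2E) − 5·(2E) + 10·(6 + x) = 20, i.e. 60 + 10x − 3·(24 + 3x) = 20.
Collecting terms: x − 12 = 20, so x = 32.
Then 2E = 24 + 3·32 = 120, so E = 60, V = 2E/5 = 24, F = 6 + 32 = 38.

24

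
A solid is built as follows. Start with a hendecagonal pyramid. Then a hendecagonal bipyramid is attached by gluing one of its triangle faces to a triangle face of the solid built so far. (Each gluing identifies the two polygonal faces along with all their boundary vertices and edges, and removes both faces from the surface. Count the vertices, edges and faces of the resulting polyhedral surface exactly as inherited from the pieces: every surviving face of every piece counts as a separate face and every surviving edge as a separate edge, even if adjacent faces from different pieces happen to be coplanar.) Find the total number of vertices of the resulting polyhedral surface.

A hendecagonal pyramid: V=12, E=22, F=12.
Attach a hendecagonal bipyramid (V=13, E=33, F=22) along a 3-gon: merge 3 vertices and 3 edges, delete both glued faces → V=22, E=52, F=32.
Check: V − E + F = 22 − 52 + 32 = 2.

22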